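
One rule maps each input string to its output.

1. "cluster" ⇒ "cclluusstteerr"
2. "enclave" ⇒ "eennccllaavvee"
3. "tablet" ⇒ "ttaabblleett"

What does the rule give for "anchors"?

aanncchhoorrss

The transformation: double every character.
Doing the same to "anchors": "aanncchhoorrss".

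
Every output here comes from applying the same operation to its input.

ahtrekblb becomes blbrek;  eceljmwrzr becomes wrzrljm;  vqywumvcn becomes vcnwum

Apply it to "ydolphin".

In each case the input is transformed by: delete the first 3 characters, then move the first 3 characters to the end (rotate left by 3).
"ydolphin" → "lphin" → "inlph".

inlph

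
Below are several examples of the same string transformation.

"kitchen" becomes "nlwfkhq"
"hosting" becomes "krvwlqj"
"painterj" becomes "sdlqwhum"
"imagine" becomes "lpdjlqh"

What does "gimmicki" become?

jlpplfnl

Looking at the pairs, the operation is to shift every letter 3 places forward in the alphabet (wrapping around).
So "gimmicki" becomes "jlpplfnl".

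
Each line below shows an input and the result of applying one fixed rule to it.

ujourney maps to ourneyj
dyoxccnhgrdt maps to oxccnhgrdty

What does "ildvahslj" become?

dvahsljl

Each output is the input with this applied: delete the first character, then move the first character to the end.
Working it through for "ildvahslj": intermediate "ldvahslj", final "dvahsljl".
(Check on "ujourney": → "journey" → "ourneyj" ✓)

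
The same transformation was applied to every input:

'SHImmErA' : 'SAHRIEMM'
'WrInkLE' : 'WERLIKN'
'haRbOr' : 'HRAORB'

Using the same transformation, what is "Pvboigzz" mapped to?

PZVZBGOI

The pattern: take characters alternately from the front and the back (1st, last, 2nd, 2nd-last, ...), then convert every letter to uppercase.
"Pvboigzz" → "Pzvzbgoi" → "PZVZBGOI".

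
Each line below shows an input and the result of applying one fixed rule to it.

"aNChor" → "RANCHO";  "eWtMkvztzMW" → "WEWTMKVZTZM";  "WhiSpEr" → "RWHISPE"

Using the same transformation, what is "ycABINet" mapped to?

TYCABINE

Looking at the pairs, the operation is to move the last character to the front, then convert every letter to uppercase.
On "ycABINet": the first step gives "tycABINe", and the second then gives "TYCABINE".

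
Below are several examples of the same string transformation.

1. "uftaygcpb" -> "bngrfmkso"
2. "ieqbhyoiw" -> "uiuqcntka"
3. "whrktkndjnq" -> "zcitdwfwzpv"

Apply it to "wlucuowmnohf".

Each output is the input with this applied: move the last 2 characters to the front (rotate right by 2), then shift every letter 12 places forward in the alphabet (wrapping around).
On "wlucuowmnohf": the first step gives "hfwlucuowmno", and the second then gives "trixgogaiyza".

trixgogaiyza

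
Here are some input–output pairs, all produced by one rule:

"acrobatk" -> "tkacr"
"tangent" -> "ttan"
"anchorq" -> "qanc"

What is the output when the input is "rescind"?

The pattern: move the first 3 characters to the end (rotate left by 3), then delete the first 3 characters.
For "rescind", step one produces "cindres"; step two turns that into "dres".

dres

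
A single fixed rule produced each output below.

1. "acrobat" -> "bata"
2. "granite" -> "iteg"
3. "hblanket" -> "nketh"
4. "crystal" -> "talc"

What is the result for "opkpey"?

The rule is to move the first character to the end, then delete the first 3 characters.
"opkpey" → "pkpeyo" → "eyo".

eyo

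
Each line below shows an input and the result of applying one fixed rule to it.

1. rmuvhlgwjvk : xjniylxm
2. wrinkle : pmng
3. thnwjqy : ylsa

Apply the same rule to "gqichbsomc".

The rule is to delete the first 3 characters, then shift every letter 2 places forward in the alphabet (wrapping around).
"gqichbsomc" → "chbsomc" → "ejduqoe".

ejduqoe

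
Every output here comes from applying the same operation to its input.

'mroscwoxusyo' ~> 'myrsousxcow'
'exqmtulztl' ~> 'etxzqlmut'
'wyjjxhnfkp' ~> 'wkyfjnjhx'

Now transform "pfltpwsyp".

pyfslwtp

The rule is to delete the last character, then take characters alternately from the front and the back (1st, last, 2nd, 2nd-last, ...).
Applying that to "pfltpwsyp" gives "pyfslwtp".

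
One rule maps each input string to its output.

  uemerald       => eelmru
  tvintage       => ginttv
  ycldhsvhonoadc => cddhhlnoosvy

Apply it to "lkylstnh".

llnsty

Looking at the pairs, the operation is to sort the characters into alphabetical order, then delete the first 2 characters.
On "lkylstnh" that produces "llnsty".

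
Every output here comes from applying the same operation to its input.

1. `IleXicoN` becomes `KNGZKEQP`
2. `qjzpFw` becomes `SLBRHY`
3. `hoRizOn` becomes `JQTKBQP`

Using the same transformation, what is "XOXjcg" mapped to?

ZQZLEI

What's happening: shift every letter 2 places forward in the alphabet (wrapping around), then convert every letter to uppercase.
Working it through for "XOXjcg": intermediate "ZQZlei", final "ZQZLEI".
(Check on "qjzpFw": → "slbrHy" → "SLBRHY" ✓)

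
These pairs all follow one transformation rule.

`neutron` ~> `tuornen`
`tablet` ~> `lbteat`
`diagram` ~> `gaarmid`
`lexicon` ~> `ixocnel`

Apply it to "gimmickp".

mmcipkig

Looking at the pairs, the operation is to swap each adjacent pair of characters (1↔2, 3↔4, ...), then move the first 2 characters to the end (rotate left by 2).
So "gimmickp" becomes "mmcipkig".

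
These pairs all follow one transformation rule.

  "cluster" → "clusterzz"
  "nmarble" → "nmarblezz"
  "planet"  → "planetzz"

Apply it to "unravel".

Rule — append "zz".
Doing the same to "unravel": "unravelzz".

unravelzz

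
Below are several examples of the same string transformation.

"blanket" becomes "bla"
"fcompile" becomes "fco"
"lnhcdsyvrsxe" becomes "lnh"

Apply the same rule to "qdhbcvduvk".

qdh

The rule is to keep only the first 3 characters.
Applying that to "qdhbcvduvk" gives "qdh".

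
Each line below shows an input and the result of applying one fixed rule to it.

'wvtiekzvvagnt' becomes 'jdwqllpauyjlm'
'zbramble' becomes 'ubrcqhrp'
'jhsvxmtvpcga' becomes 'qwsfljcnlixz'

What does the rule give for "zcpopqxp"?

fngfefsp

The transformation: shift every letter 10 places backward in the alphabet (wrapping around), then reverse the string.
On "zcpopqxp": the first step gives "psfefgnf", and the second then gives "fngfefsp".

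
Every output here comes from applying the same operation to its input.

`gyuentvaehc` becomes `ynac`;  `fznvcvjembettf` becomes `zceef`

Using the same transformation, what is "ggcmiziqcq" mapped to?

giq

Each output is the input with this applied: keep one character in every 3, starting at position 2 (positions 2nd, 5th, 8th, ...).
On "ggcmiziqcq" that produces "giq".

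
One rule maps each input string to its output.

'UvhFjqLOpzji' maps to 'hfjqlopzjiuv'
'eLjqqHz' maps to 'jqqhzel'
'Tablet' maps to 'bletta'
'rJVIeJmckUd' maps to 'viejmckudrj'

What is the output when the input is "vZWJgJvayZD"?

The transformation: move the first 2 characters to the end (rotate left by 2), then convert every letter to lowercase.
Starting from "vZWJgJvayZD": after the first operation, "WJgJvayZDvZ"; after the second, "wjgjvayzdvz".
(Check on "UvhFjqLOpzji": → "hFjqLOpzjiUv" → "hfjqlopzjiuv" ✓)

wjgjvayzdvz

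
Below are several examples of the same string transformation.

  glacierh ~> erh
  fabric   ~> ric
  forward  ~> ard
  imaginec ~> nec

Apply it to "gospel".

pel

What's happening: keep only the last 3 characters.
On "gospel" that produces "pel".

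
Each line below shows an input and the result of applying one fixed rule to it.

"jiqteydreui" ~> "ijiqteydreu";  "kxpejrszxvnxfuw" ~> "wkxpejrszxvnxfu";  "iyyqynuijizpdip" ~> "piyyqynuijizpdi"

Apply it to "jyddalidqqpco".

ojyddalidqqpc

Rule — move the last character to the front.
Applying that to "jyddalidqqpco" gives "ojyddalidqqpc".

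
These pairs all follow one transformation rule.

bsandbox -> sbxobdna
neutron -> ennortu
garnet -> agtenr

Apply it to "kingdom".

ikmodgn

The transformation: move the first 2 characters to the end (rotate left by 2), then reverse the string.
On "kingdom" that produces "ikmodgn".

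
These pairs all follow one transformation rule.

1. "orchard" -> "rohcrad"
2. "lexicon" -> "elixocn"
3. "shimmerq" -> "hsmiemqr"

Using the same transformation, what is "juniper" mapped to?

The transformation: swap each adjacent pair of characters (1↔2, 3↔4, ...).
For "juniper" the result is "ujinepr".

ujinepr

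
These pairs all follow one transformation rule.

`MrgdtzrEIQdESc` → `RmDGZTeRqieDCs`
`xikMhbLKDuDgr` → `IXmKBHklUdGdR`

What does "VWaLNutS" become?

The pattern: swap each adjacent pair of characters (1↔2, 3↔4, ...), then flip the case of every letter.
Starting from "VWaLNutS": after the first operation, "WVLauNSt"; after the second, "wvlAUnsT".

wvlAUnsT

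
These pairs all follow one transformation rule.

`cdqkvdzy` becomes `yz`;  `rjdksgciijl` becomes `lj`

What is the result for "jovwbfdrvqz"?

Looking at the pairs, the operation is to reverse the string, then keep only the first 2 characters.
Working it through for "jovwbfdrvqz": intermediate "zqvrdfbwvoj", final "zq".

zq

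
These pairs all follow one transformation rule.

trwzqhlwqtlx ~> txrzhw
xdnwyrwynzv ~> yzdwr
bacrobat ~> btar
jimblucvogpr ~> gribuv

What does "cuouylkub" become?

luuu

What's happening: keep every other character starting from the second (positions 2nd, 4th, 6th, ...), then move the last 2 characters to the front (rotate right by 2).
Doing the same to "cuouylkub": "luuu".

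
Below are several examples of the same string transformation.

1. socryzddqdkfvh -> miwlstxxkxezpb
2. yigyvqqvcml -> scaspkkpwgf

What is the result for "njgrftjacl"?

The rule is to shift every letter 6 places backward in the alphabet (wrapping around).
"njgrftjacl" → "hdalznduwf".

hdalznduwf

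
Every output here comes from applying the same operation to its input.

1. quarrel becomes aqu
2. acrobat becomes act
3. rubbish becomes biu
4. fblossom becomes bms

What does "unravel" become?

anv

Looking at the pairs, the operation is to sort the characters into alphabetical order, then keep one character in every 3, starting at position 1 (positions 1st, 4th, 7th, ...).
Applying both steps to "unravel": "aelnruv", then "anv".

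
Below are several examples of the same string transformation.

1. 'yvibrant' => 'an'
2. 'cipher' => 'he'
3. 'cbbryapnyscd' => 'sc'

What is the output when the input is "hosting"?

What's happening: move the last character to the front, then keep only the last 2 characters.
For "hosting", step one produces "ghostin"; step two turns that into "in".

in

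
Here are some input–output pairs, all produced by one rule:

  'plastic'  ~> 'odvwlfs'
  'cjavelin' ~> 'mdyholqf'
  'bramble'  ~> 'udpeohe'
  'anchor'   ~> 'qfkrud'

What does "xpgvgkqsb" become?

Rule — move the first character to the end, then shift every letter 3 places forward in the alphabet (wrapping around).
Applying both steps to "xpgvgkqsb": "pgvgkqsbx", then "sjyjntvea".

sjyjntvea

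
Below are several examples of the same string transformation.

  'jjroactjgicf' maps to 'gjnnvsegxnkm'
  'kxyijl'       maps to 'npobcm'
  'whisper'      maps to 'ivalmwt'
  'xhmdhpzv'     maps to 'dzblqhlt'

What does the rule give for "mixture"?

Rule — shift every letter 4 places forward in the alphabet (wrapping around), then move the last 2 characters to the front (rotate right by 2).
On "mixture": the first step gives "qmbxyvi", and the second then gives "viqmbxy".

viqmbxy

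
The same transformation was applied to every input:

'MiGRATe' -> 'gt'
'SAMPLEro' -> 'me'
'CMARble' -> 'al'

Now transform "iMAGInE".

What's happening: keep one character in every 3, starting at position 3 (positions 3rd, 6th, 9th, ...), then convert every letter to lowercase.
Starting from "iMAGInE": after the first operation, "An"; after the second, "an".

an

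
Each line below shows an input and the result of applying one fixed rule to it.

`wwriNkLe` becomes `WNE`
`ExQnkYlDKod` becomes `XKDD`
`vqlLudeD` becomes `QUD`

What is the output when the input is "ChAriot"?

HI

What's happening: keep one character in every 3, starting at position 2 (positions 2nd, 5th, 8th, ...), then convert every letter to uppercase.
"ChAriot" → "hi" → "HI".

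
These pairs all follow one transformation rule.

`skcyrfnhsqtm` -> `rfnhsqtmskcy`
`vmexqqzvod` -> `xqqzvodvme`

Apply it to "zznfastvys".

The transformation: swap the front and back halves of the string, then move the last 2 characters to the front (rotate right by 2).
For "zznfastvys", step one produces "stvyszznfa"; step two turns that into "fastvyszzn".

fastvyszzn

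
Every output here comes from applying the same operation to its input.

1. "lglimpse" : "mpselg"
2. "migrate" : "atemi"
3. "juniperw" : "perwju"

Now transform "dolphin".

hindo

Rule — move the first 2 characters to the end (rotate left by 2), then delete the first 2 characters.
"dolphin" → "lphindo" → "hindo".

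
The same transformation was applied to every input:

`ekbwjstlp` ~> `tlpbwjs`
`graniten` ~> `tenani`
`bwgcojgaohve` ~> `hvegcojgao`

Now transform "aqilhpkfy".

kfyilhp

Rule — delete the first 2 characters, then move the last 3 characters to the front (rotate right by 3).
"aqilhpkfy" → "ilhpkfy" → "kfyilhp".
(Check on "ekbwjstlp": → "bwjstlp" → "tlpbwjs" ✓)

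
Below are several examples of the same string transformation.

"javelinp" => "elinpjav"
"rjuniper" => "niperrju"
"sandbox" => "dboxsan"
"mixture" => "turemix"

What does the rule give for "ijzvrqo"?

vrqoijz

The transformation: move the first 3 characters to the end (rotate left by 3).
Applying that to "ijzvrqo" gives "vrqoijz".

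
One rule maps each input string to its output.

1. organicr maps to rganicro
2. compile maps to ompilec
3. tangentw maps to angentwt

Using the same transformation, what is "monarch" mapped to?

Rule — move the first character to the end.
So "monarch" becomes "onarchm".

onarchm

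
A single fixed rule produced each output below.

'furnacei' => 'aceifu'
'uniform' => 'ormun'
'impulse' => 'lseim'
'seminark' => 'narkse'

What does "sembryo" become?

The transformation: move the first 2 characters to the end (rotate left by 2), then delete the first 2 characters.
For "sembryo", step one produces "mbryose"; step two turns that into "ryose".

ryose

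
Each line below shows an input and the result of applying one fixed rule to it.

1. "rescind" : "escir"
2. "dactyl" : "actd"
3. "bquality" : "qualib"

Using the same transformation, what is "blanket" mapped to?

lankb

Rule — delete the last 2 characters, then move the first character to the end.
"blanket" → "blank" → "lankb".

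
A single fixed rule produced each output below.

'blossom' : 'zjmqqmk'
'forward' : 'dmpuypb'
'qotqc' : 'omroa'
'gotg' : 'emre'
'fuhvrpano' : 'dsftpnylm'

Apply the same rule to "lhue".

jfsc

What's happening: shift every letter 2 places backward in the alphabet (wrapping around).
Doing the same to "lhue": "jfsc".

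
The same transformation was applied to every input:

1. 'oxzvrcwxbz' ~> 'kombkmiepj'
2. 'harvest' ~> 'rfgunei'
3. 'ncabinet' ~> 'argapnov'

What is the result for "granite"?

Looking at the pairs, the operation is to move the last 3 characters to the front (rotate right by 3), then shift every letter 13 places forward in the alphabet (wrapping around) — i.e. ROT13.
Applying both steps to "granite": "itegran", then "vgrtena".
(Check on "harvest": → "estharv" → "rfgunei" ✓)

vgrtena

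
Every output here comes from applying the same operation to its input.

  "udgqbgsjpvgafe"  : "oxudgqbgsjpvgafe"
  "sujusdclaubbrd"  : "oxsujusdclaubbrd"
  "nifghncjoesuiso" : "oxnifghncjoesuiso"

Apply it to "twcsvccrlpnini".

oxtwcsvccrlpnini

Rule — prepend "ox".
Applying that to "twcsvccrlpnini" gives "oxtwcsvccrlpnini".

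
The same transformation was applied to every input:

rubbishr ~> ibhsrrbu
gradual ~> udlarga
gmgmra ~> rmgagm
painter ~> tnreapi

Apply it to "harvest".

evtsahr

In each case the input is transformed by: move the first 3 characters to the end (rotate left by 3), then swap each adjacent pair of characters (1↔2, 3↔4, ...).
Working it through for "harvest": intermediate "vesthar", final "evtsahr".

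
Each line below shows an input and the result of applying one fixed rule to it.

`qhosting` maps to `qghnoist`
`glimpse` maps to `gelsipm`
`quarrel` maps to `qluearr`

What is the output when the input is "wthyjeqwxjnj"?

wjtnhjyxjweq

The rule is to take characters alternately from the front and the back (1st, last, 2nd, 2nd-last, ...).
For "wthyjeqwxjnj" the result is "wjtnhjyxjweq".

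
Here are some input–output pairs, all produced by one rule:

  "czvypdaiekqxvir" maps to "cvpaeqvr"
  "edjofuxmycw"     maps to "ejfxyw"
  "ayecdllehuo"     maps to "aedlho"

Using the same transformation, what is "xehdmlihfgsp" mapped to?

In each case the input is transformed by: keep every other character starting from the first (positions 1st, 3rd, 5th, ...).
Applying that to "xehdmlihfgsp" gives "xhmifs".

xhmifs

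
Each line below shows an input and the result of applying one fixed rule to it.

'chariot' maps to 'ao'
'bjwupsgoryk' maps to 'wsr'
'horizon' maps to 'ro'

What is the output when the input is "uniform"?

The pattern: keep one character in every 3, starting at position 3 (positions 3rd, 6th, 9th, ...).
Doing the same to "uniform": "ir".

ir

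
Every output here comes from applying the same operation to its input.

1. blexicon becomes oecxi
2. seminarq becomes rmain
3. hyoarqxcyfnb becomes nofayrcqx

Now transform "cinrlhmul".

Looking at the pairs, the operation is to take characters alternately from the front and the back (1st, last, 2nd, 2nd-last, ...), then delete the first 3 characters.
On "cinrlhmul": the first step gives "cliunmrhl", and the second then gives "unmrhl".

unmrhl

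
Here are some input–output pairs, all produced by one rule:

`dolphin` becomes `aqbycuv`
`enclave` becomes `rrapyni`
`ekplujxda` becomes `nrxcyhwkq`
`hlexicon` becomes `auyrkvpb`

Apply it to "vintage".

rivagnt

Each output is the input with this applied: shift every letter 13 places forward in the alphabet (wrapping around) — i.e. ROT13, then move the last character to the front.
"vintage" → "ivagntr" → "rivagnt".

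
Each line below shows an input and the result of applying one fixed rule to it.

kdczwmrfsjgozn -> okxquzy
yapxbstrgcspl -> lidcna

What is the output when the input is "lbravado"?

mllz

Looking at the pairs, the operation is to keep every other character starting from the second (positions 2nd, 4th, 6th, ...), then shift every letter 11 places forward in the alphabet (wrapping around).
Applying both steps to "lbravado": "baao", then "mllz".
(Check on "yapxbstrgcspl": → "axsrcp" → "lidcna" ✓)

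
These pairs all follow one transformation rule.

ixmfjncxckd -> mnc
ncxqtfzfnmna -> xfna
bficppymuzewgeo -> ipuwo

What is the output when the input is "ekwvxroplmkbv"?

The pattern: keep one character in every 3, starting at position 3 (positions 3rd, 6th, 9th, ...).
"ekwvxroplmkbv" → "wrlb".

wrlb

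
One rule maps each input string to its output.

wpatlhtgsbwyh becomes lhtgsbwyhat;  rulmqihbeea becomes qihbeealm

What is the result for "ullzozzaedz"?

What's happening: delete the first 2 characters, then move the first 2 characters to the end (rotate left by 2).
For "ullzozzaedz", step one produces "lzozzaedz"; step two turns that into "ozzaedzlz".

ozzaedzlz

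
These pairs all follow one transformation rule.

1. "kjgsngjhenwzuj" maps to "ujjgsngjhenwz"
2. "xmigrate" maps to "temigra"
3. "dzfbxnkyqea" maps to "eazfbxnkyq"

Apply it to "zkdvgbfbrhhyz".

yzkdvgbfbrhh

The transformation: delete the first character, then move the last 2 characters to the front (rotate right by 2).
For "zkdvgbfbrhhyz", step one produces "kdvgbfbrhhyz"; step two turns that into "yzkdvgbfbrhh".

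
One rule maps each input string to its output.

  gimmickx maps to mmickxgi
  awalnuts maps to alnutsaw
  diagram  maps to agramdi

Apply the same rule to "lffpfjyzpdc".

fpfjyzpdclf

Rule — move the first 2 characters to the end (rotate left by 2).
"lffpfjyzpdc" → "fpfjyzpdclf".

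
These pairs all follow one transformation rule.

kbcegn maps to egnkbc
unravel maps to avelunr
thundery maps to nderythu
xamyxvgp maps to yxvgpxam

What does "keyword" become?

Each output is the input with this applied: move the first 3 characters to the end (rotate left by 3).
So "keyword" becomes "wordkey".

wordkey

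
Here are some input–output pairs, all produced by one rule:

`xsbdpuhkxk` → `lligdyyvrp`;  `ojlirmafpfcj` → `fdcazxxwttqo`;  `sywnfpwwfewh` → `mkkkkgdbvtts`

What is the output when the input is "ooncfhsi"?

Rule — sort the characters into reverse alphabetical order, then shift every letter 12 places backward in the alphabet (wrapping around).
Applying both steps to "ooncfhsi": "soonihfc", then "gccbwvtq".

gccbwvtq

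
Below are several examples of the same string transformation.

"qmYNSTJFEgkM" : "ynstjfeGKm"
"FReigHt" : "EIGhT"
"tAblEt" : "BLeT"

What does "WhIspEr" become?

Each output is the input with this applied: flip the case of every letter, then delete the first 2 characters.
On "WhIspEr": the first step gives "wHiSPeR", and the second then gives "iSPeR".
(Check on "FReigHt": → "frEIGhT" → "EIGhT" ✓)

iSPeR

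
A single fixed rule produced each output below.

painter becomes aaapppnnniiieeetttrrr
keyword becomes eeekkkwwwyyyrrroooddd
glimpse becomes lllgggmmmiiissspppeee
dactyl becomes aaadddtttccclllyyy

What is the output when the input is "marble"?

aaammmbbbrrreeelll

The rule is to swap each adjacent pair of characters (1↔2, 3↔4, ...), then repeat every character 3 times.
Applying both steps to "marble": "ambrel", then "aaammmbbbrrreeelll".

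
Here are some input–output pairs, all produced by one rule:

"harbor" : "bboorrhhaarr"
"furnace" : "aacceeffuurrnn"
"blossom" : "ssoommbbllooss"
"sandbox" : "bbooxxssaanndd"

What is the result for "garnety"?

eettyyggaarrnn

In each case the input is transformed by: move the last 3 characters to the front (rotate right by 3), then double every character.
On "garnety": the first step gives "etygarn", and the second then gives "eettyyggaarrnn".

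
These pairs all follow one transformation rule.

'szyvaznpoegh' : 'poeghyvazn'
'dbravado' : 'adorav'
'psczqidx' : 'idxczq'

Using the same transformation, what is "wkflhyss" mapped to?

Each output is the input with this applied: delete the first 2 characters, then swap the front and back halves of the string.
Working it through for "wkflhyss": intermediate "flhyss", final "yssflh".

yssflh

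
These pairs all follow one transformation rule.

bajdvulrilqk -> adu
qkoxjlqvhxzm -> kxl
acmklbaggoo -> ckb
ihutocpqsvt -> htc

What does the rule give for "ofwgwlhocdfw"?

fgl

Each output is the input with this applied: keep every other character starting from the second (positions 2nd, 4th, 6th, ...), then keep only the first 3 characters.
Applying both steps to "ofwgwlhocdfw": "fglodw", then "fgl".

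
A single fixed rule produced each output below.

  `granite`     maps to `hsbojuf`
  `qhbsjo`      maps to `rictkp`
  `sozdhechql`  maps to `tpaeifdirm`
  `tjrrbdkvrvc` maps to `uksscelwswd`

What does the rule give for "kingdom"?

The pattern: shift every letter 1 place forward in the alphabet (wrapping around).
Doing the same to "kingdom": "ljohepn".

ljohepn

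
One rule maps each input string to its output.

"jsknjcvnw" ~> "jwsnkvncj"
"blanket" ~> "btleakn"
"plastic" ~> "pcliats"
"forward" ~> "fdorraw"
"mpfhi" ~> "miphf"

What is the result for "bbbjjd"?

bdbjbj

The transformation: take characters alternately from the front and the back (1st, last, 2nd, 2nd-last, ...).
"bbbjjd" → "bdbjbj".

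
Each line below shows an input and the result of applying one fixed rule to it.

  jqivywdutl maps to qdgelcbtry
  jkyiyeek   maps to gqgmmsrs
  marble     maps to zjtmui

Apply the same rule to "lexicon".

The rule is to shift every letter 8 places forward in the alphabet (wrapping around), then move the first 2 characters to the end (rotate left by 2).
"lexicon" → "tmfqkwv" → "fqkwvtm".

fqkwvtm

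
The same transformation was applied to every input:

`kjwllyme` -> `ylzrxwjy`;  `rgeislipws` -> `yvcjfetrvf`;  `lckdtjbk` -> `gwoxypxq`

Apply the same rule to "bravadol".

The pattern: swap the front and back halves of the string, then shift every letter 13 places forward in the alphabet (wrapping around) — i.e. ROT13.
"bravadol" → "nqbyoeni".
(Check on "rgeislipws": → "lipwsrgeis" → "yvcjfetrvf" ✓)

nqbyoeni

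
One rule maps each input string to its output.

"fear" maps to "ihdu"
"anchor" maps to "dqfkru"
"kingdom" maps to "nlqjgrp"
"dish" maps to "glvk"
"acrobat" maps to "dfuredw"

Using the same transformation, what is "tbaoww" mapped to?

Looking at the pairs, the operation is to shift every letter 3 places forward in the alphabet (wrapping around).
Applying that to "tbaoww" gives "wedrzz".

wedrzz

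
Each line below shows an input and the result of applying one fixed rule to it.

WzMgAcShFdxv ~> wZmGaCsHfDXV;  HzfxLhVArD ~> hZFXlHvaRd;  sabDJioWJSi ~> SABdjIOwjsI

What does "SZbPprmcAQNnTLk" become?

The rule is to flip the case of every letter.
So "SZbPprmcAQNnTLk" becomes "szBpPRMCaqnNtlK".

szBpPRMCaqnNtlK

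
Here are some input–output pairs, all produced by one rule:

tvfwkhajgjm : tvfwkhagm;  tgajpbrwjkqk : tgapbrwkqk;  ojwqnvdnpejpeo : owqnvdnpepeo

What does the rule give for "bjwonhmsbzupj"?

Looking at the pairs, the operation is to remove every "j".
Applying that to "bjwonhmsbzupj" gives "bwonhmsbzup".

bwonhmsbzup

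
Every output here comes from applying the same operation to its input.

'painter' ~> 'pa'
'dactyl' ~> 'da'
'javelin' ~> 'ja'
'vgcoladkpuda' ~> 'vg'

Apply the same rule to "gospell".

The rule is to keep only the first 2 characters.
On "gospell" that produces "go".

go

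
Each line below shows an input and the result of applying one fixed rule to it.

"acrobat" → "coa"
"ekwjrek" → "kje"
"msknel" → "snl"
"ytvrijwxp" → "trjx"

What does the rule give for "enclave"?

What's happening: keep every other character starting from the second (positions 2nd, 4th, 6th, ...).
Applying that to "enclave" gives "nlv".

nlv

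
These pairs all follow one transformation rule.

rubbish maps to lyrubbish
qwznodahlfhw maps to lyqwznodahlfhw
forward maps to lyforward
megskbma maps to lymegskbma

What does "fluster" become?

lyfluster

The rule is to prepend "ly".
Doing the same to "fluster": "lyfluster".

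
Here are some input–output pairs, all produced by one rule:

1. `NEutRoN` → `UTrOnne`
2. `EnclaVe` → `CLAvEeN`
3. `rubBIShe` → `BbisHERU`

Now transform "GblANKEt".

Each output is the input with this applied: move the first 2 characters to the end (rotate left by 2), then flip the case of every letter.
"GblANKEt" → "LankeTgB".

LankeTgB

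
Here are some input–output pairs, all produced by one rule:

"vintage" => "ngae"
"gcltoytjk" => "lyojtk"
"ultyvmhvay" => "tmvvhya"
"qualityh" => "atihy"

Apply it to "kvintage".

Each output is the input with this applied: swap each adjacent pair of characters (1↔2, 3↔4, ...), then delete the first 3 characters.
Starting from "kvintage": after the first operation, "vkniateg"; after the second, "iateg".

iateg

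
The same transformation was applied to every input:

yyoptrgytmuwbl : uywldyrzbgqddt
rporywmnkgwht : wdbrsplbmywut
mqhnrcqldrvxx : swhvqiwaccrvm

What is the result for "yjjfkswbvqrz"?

kpxbgavwedoo

Each output is the input with this applied: shift every letter 5 places forward in the alphabet (wrapping around), then move the first 3 characters to the end (rotate left by 3).
Starting from "yjjfkswbvqrz": after the first operation, "dookpxbgavwe"; after the second, "kpxbgavwedoo".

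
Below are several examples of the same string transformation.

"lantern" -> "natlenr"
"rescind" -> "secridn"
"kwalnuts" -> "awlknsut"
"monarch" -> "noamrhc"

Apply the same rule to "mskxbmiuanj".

Each output is the input with this applied: move the first 2 characters to the end (rotate left by 2), then take characters alternately from the front and the back (1st, last, 2nd, 2nd-last, ...).
Working it through for "mskxbmiuanj": intermediate "kxbmiuanjms", final "ksxmbjmniau".
(Check on "monarch": → "narchmo" → "noamrhc" ✓)

ksxmbjmniau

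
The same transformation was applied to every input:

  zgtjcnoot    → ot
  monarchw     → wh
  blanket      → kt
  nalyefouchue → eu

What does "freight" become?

Looking at the pairs, the operation is to swap each adjacent pair of characters (1↔2, 3↔4, ...), then keep only the last 2 characters.
For "freight", step one produces "rfiehgt"; step two turns that into "gt".

gt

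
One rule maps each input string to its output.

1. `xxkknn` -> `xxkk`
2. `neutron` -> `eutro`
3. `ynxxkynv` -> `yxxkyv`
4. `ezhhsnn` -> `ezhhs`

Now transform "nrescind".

rescid

The pattern: remove every "n".
For "nrescind" the result is "rescid".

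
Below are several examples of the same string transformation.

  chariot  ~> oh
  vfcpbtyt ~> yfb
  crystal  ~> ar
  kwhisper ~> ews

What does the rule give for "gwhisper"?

ews

What's happening: move the last 3 characters to the front (rotate right by 3), then keep one character in every 3, starting at position 2 (positions 2nd, 5th, 8th, ...).
"gwhisper" → "pergwhis" → "ews".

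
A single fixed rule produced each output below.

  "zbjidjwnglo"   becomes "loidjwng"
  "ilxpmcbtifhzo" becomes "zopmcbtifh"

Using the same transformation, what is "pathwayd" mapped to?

ydhwa

What's happening: delete the first 3 characters, then move the last 2 characters to the front (rotate right by 2).
On "pathwayd" that produces "ydhwa".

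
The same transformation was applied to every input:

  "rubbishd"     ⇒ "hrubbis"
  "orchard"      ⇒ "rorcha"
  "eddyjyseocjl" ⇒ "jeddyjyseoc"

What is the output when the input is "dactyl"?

What's happening: delete the last character, then move the last character to the front.
Working it through for "dactyl": intermediate "dacty", final "ydact".
(Check on "rubbishd": → "rubbish" → "hrubbis" ✓)

ydact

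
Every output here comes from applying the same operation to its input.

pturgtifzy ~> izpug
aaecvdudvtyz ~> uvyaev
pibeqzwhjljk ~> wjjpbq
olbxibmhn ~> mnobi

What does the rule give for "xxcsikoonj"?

Rule — keep every other character starting from the first (positions 1st, 3rd, 5th, ...), then move the first 3 characters to the end (rotate left by 3).
Working it through for "xxcsikoonj": intermediate "xcion", final "onxci".

onxci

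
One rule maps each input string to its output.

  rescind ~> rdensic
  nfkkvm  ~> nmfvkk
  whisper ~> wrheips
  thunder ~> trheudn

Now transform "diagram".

dmiaarg

In each case the input is transformed by: take characters alternately from the front and the back (1st, last, 2nd, 2nd-last, ...).
So "diagram" becomes "dmiaarg".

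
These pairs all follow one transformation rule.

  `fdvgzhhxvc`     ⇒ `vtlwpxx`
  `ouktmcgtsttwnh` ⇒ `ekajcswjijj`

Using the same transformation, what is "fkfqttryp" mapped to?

vavgjj

In each case the input is transformed by: shift every letter 10 places backward in the alphabet (wrapping around), then delete the last 3 characters.
For "fkfqttryp", step one produces "vavgjjhof"; step two turns that into "vavgjj".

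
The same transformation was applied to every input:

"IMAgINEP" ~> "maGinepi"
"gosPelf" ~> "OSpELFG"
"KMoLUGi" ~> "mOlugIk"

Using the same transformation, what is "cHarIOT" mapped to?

hARiotC

In each case the input is transformed by: move the first character to the end, then flip the case of every letter.
For "cHarIOT", step one produces "HarIOTc"; step two turns that into "hARiotC".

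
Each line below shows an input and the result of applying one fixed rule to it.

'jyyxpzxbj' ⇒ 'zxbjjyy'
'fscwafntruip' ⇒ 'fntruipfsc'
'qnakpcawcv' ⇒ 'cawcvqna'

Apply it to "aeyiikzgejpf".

The rule is to move the first 3 characters to the end (rotate left by 3), then delete the first 2 characters.
Starting from "aeyiikzgejpf": after the first operation, "iikzgejpfaey"; after the second, "kzgejpfaey".

kzgejpfaey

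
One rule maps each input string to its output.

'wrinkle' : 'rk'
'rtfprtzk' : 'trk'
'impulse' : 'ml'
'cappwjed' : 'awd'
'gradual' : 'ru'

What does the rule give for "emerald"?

ma

Each output is the input with this applied: keep one character in every 3, starting at position 2 (positions 2nd, 5th, 8th, ...).
On "emerald" that produces "ma".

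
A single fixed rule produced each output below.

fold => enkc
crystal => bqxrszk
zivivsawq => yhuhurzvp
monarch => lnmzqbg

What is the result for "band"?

azmc

The transformation: shift every letter 1 place backward in the alphabet (wrapping around).
For "band" the result is "azmc".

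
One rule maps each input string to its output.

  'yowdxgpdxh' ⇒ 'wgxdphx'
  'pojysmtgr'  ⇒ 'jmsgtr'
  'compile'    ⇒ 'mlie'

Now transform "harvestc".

Looking at the pairs, the operation is to swap each adjacent pair of characters (1↔2, 3↔4, ...), then delete the first 3 characters.
Applying both steps to "harvestc": "ahvrsect", then "rsect".

rsect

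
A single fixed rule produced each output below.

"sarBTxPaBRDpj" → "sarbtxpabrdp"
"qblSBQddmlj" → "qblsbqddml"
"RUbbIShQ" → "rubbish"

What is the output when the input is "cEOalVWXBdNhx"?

The transformation: delete the last character, then convert every letter to lowercase.
For "cEOalVWXBdNhx", step one produces "cEOalVWXBdNh"; step two turns that into "ceoalvwxbdnh".

ceoalvwxbdnh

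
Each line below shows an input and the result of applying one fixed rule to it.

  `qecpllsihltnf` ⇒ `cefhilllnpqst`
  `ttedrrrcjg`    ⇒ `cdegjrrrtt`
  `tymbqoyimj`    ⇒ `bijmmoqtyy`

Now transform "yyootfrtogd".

dfgooorttyy

Each output is the input with this applied: sort the characters into alphabetical order.
Applying that to "yyootfrtogd" gives "dfgooorttyy".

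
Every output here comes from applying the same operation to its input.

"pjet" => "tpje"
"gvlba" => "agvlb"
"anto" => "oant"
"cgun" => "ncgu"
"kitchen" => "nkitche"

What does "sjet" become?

Rule — move the last character to the front.
For "sjet" the result is "tsje".

tsje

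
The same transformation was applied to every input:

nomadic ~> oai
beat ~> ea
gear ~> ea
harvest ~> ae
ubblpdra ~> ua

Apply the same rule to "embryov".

Rule — keep only the vowels.
For "embryov" the result is "eo".

eo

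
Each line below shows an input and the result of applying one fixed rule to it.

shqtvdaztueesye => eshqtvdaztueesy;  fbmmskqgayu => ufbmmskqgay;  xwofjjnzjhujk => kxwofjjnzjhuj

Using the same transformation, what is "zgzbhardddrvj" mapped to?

jzgzbhardddrv

The pattern: move the last character to the front.
Applying that to "zgzbhardddrvj" gives "jzgzbhardddrv".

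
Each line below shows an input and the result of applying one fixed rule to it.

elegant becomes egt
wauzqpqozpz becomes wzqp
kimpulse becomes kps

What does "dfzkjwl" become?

The pattern: keep one character in every 3, starting at position 1 (positions 1st, 4th, 7th, ...).
For "dfzkjwl" the result is "dkl".

dkl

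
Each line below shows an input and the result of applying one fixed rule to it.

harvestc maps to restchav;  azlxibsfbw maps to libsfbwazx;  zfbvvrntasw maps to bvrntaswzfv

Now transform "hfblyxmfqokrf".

byxmfqokrfhfl

Each output is the input with this applied: move the first 3 characters to the end (rotate left by 3), then swap the first and last characters.
On "hfblyxmfqokrf" that produces "byxmfqokrfhfl".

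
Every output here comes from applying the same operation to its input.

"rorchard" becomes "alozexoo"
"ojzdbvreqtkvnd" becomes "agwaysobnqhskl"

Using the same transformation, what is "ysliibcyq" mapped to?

Each output is the input with this applied: shift every letter 3 places backward in the alphabet (wrapping around), then swap the first and last characters.
Applying both steps to "ysliibcyq": "vpiffyzvn", then "npiffyzvv".

npiffyzvv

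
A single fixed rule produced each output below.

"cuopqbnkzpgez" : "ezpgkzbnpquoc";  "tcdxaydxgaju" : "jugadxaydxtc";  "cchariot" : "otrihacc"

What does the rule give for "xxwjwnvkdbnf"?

nfdbvkwnwjxx

Each output is the input with this applied: reverse the string, then swap each adjacent pair of characters (1↔2, 3↔4, ...).
For "xxwjwnvkdbnf" the result is "nfdbvkwnwjxx".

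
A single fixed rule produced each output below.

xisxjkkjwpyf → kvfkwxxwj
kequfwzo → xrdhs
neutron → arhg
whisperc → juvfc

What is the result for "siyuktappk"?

In each case the input is transformed by: delete the last 3 characters, then shift every letter 13 places forward in the alphabet (wrapping around) — i.e. ROT13.
For "siyuktappk", step one produces "siyukta"; step two turns that into "fvlhxgn".

fvlhxgn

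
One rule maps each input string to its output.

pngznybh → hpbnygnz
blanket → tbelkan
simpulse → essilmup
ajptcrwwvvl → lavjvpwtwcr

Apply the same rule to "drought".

In each case the input is transformed by: reverse the string, then take characters alternately from the front and the back (1st, last, 2nd, 2nd-last, ...).
For "drought", step one produces "thguord"; step two turns that into "tdhrgou".

tdhrgou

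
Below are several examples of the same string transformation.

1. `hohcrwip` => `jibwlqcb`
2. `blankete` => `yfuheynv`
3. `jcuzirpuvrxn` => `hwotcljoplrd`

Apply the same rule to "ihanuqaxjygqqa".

ubuhokurdsakkc

Each output is the input with this applied: shift every letter 6 places backward in the alphabet (wrapping around), then swap the first and last characters.
For "ihanuqaxjygqqa", step one produces "cbuhokurdsakku"; step two turns that into "ubuhokurdsakkc".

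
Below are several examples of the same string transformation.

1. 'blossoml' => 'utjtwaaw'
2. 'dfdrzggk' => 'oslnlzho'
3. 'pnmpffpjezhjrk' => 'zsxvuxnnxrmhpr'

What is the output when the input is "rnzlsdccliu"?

What's happening: shift every letter 8 places forward in the alphabet (wrapping around), then move the last 2 characters to the front (rotate right by 2).
For "rnzlsdccliu", step one produces "zvhtalkktqc"; step two turns that into "qczvhtalkkt".

qczvhtalkkt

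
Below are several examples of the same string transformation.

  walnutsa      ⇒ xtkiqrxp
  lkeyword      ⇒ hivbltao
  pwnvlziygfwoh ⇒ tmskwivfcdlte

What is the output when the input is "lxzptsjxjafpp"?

The rule is to shift every letter 3 places backward in the alphabet (wrapping around), then swap each adjacent pair of characters (1↔2, 3↔4, ...).
Doing the same to "lxzptsjxjafpp": "uimwpqugxgmcm".

uimwpqugxgmcm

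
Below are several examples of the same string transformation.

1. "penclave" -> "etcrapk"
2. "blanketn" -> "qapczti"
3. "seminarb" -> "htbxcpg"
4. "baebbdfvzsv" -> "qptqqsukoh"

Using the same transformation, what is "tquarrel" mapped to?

What's happening: shift every letter 11 places backward in the alphabet (wrapping around), then delete the last character.
Working it through for "tquarrel": intermediate "ifjpggta", final "ifjpggt".

ifjpggt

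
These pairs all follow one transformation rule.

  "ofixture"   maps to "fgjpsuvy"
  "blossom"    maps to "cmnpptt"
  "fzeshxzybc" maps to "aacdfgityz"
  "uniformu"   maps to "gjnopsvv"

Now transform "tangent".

Rule — shift every letter 1 place forward in the alphabet (wrapping around), then sort the characters into alphabetical order.
Applying both steps to "tangent": "ubohfou", then "bfhoouu".

bfhoouu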